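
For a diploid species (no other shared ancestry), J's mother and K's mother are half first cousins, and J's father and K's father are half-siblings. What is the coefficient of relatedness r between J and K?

Independent pedigree routes through distinct common ancestors add.
J and K are related in two ways: half second cousins through their mothers (r = 1/64) and half first cousins through their fathers (r = 1/16).
r = 1/64 + 1/16 = 5/64 = 0.078125.

0.078125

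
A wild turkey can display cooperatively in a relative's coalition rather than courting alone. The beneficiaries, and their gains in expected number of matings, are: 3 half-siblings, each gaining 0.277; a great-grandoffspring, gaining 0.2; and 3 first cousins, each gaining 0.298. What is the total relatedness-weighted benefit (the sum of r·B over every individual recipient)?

0.3445

r to a half-sibling = 1/4 (half-sibs share one parent — one path of length 2: r = (1/2)^2 = 1/4).
r to a great-grandoffspring = 0.125 (three parent–offspring links: r = (1/2)^3 = 1/8).
r to a first cousin = 0.125 (first cousins share one grandparent pair — two paths of length 4: r = 2·(1/2)^4 = 1/8).
Summing one r·B term per recipient: 3·0.25·0.277 + 1·0.125·0.2 + 3·0.125·0.298 = 0.3445.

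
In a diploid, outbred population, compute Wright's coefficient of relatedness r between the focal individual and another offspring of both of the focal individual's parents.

Each parent–offspring link contributes a factor of 1/2, and independent paths through distinct common ancestors add.
Full sibs share both parents — two paths of length 2: r = 2·(1/2)^2 = 1/2.

0.5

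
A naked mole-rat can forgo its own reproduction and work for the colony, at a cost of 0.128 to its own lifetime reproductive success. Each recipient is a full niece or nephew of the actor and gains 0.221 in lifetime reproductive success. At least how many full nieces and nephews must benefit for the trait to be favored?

r to a full niece or nephew = 0.25 (full aunt/uncle↔niece/nephew: two paths of length 3 through the shared grandparent pair: r = 2·(1/2)^3 = 1/4).
Hamilton's rule: n·r·B > C  ⇒  n > C/(r·B) = 0.128/(0.25·0.221) = 2.317.
The smallest integer exceeding 2.317 is 3.

3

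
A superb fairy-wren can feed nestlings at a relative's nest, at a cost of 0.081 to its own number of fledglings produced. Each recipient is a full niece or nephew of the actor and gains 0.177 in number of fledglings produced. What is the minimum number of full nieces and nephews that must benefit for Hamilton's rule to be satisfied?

r to a full niece or nephew = 0.25 (full aunt/uncle↔niece/nephew: two paths of length 3 through the shared grandparent pair: r = 2·(1/2)^3 = 1/4).
Hamilton's rule: n·r·B > C  ⇒  n > C/(r·B) = 0.081/(0.25·0.177) = 1.831.
The smallest integer exceeding 1.831 is 2.

2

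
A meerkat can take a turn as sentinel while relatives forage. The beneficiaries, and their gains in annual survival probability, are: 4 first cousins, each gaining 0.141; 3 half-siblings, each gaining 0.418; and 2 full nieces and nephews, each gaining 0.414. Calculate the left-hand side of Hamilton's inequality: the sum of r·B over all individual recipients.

r to a first cousin = 0.125 (first cousins share one grandparent pair — two paths of length 4: r = 2·(1/2)^4 = 1/8).
r to a half-sibling = 1/4 (half-sibs share one parent — one path of length 2: r = (1/2)^2 = 1/4).
r to a full niece or nephew = 0.25 (full aunt/uncle↔niece/nephew: two paths of length 3 through the shared grandparent pair: r = 2·(1/2)^3 = 1/4).
Summing one r·B term per recipient: 4·0.125·0.141 + 3·0.25·0.418 + 2·0.25·0.414 = 0.591.

0.591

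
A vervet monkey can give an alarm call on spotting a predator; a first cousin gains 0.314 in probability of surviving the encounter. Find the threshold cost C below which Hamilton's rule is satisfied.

r to a first cousin = 0.125 (first cousins share one grandparent pair — two paths of length 4: r = 2·(1/2)^4 = 1/8).
Hamilton's rule: n·r·B > C, so the trait is favored while C < n·r·B = 1·0.125·0.314 = 0.03925.

0.03925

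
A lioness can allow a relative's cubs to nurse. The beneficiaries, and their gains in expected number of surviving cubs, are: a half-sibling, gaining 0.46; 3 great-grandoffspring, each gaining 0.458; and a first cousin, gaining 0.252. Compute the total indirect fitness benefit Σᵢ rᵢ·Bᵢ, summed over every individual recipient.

0.31825

r to a half-sibling = 0.25 (half-sibs share one parent — one path of length 2: r = (1/2)^2 = 1/4).
r to a great-grandoffspring = 1/8 (three parent–offspring links: r = (1/2)^3 = 1/8).
r to a first cousin = 1/8 (first cousins share one grandparent pair — two paths of length 4: r = 2·(1/2)^4 = 1/8).
Summing one r·B term per recipient: 1·0.25·0.46 + 3·0.125·0.458 + 1·0.125·0.252 = 0.31825.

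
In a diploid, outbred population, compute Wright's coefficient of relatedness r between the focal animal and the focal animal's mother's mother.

0.25

Each parent–offspring link contributes a factor of 1/2, and independent paths through distinct common ancestors add.
Two parent–offspring links: r = (1/2)^2 = 1/4.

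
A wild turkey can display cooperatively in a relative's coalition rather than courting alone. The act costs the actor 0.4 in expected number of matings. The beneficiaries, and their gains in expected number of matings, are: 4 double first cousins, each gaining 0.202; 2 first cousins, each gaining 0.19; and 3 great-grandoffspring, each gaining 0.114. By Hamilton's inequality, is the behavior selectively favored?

No

Hamilton's rule: the trait is favored when the sum of r·B over every recipient exceeds the actor's cost C.
r to a double first cousin = 1/4 (double first cousins share both grandparent pairs — four paths of length 4: r = 4·(1/2)^4 = 1/4).
r to a first cousin = 0.125 (first cousins share one grandparent pair — two paths of length 4: r = 2·(1/2)^4 = 1/8).
r to a great-grandoffspring = 0.125 (three parent–offspring links: r = (1/2)^3 = 1/8).
Summing one r·B term per recipient: 4·0.25·0.202 + 2·0.125·0.19 + 3·0.125·0.114 = 0.29225.
0.29225 < 0.4: the indirect benefit is less than the cost.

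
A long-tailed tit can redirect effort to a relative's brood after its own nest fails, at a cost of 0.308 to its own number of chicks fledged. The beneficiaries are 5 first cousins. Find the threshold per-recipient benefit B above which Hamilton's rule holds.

r to a first cousin = 0.125 (first cousins share one grandparent pair — two paths of length 4: r = 2·(1/2)^4 = 1/8).
Hamilton's rule with n recipients of equal r: n·r·B > C, so B > C/(n·r) = 0.308/(5·0.125) = 0.4928.

0.4928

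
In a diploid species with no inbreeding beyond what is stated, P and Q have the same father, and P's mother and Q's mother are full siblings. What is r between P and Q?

With two independent routes of shared ancestry, r is the sum of the two contributions.
P and Q are related in two ways: half-sibs through their shared father (r = 1/4) and first cousins through their mothers (r = 1/8).
r = 1/4 + 1/8 = 0.375.

0.375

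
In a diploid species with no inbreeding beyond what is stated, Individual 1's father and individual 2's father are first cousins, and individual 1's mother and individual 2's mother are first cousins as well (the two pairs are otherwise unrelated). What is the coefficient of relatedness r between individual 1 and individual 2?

0.0625

With two independent routes of shared ancestry, r is the sum of the two contributions.
Individual 1 and individual 2 are related in two ways: second cousins through their fathers (r = 1/32) and second cousins through their mothers (r = 1/32).
r = 1/32 + 1/32 = 1/16 = 0.0625.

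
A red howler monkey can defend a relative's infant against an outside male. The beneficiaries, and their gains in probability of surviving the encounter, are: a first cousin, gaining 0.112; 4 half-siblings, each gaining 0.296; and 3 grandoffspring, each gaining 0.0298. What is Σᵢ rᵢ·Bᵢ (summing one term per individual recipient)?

0.33235

r to a first cousin = 0.125 (first cousins share one grandparent pair — two paths of length 4: r = 2·(1/2)^4 = 1/8).
r to a half-sibling = 0.25 (half-sibs share one parent — one path of length 2: r = (1/2)^2 = 1/4).
r to a grandoffspring = 0.25 (two parent–offspring links: r = (1/2)^2 = 1/4).
Summing one r·B term per recipient: 1·0.125·0.112 + 4·0.25·0.296 + 3·0.25·0.0298 = 0.33235.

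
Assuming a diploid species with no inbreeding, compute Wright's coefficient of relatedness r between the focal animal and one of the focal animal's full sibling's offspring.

0.25

Each parent–offspring link contributes a factor of 1/2, and independent paths through distinct common ancestors add.
Full aunt/uncle↔niece/nephew: two paths of length 3 through the shared grandparent pair: r = 2·(1/2)^3 = 1/4.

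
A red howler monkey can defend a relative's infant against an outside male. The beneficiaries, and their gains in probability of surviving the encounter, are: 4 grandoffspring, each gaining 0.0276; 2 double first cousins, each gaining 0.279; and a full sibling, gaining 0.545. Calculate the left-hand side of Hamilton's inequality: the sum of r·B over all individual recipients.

r to a grandoffspring = 0.25 (two parent–offspring links: r = (1/2)^2 = 1/4).
r to a double first cousin = 0.25 (double first cousins share both grandparent pairs — four paths of length 4: r = 4·(1/2)^4 = 1/4).
r to a full sibling = 0.5 (full sibs share both parents — two paths of length 2: r = 2·(1/2)^2 = 1/2).
Summing one r·B term per recipient: 4·0.25·0.0276 + 2·0.25·0.279 + 1·0.5·0.545 = 0.4396.

0.4396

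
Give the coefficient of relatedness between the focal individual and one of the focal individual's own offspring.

Each parent–offspring link contributes a factor of 1/2, and independent paths through distinct common ancestors add.
One parent–offspring link: r = (1/2)^1 = 1/2.

0.5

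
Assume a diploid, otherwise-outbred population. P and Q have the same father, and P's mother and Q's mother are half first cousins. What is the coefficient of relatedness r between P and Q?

Relatedness sums over independent paths through distinct common ancestors.
P and Q are related in two ways: half-sibs through their shared father (r = 1/4) and half second cousins through their mothers (r = 1/64).
r = 1/4 + 1/64 = 17/64 = 0.265625.

0.265625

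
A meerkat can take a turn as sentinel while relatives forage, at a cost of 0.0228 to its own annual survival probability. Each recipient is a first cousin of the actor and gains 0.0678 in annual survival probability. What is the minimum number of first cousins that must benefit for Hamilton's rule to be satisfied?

r to a first cousin = 1/8 (first cousins share one grandparent pair — two paths of length 4: r = 2·(1/2)^4 = 1/8).
Hamilton's rule: n·r·B > C  ⇒  n > C/(r·B) = 0.0228/(0.125·0.0678) = 2.69.
The smallest integer exceeding 2.69 is 3.

3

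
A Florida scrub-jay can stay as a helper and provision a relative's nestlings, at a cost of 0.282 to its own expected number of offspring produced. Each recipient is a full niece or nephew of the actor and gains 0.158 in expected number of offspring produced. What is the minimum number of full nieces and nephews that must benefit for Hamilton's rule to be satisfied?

8

r to a full niece or nephew = 0.25 (full aunt/uncle↔niece/nephew: two paths of length 3 through the shared grandparent pair: r = 2·(1/2)^3 = 1/4).
Hamilton's rule: n·r·B > C  ⇒  n > C/(r·B) = 0.282/(0.25·0.158) = 7.139.
The smallest integer exceeding 7.139 is 8.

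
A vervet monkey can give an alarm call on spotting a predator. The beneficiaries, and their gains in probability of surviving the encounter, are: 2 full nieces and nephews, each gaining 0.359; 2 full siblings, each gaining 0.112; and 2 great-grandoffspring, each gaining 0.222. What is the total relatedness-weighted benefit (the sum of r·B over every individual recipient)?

0.347

r to a full niece or nephew = 0.25 (full aunt/uncle↔niece/nephew: two paths of length 3 through the shared grandparent pair: r = 2·(1/2)^3 = 1/4).
r to a full sibling = 0.5 (full sibs share both parents — two paths of length 2: r = 2·(1/2)^2 = 1/2).
r to a great-grandoffspring = 0.125 (three parent–offspring links: r = (1/2)^3 = 1/8).
Summing one r·B term per recipient: 2·0.25·0.359 + 2·0.5·0.112 + 2·0.125·0.222 = 0.347.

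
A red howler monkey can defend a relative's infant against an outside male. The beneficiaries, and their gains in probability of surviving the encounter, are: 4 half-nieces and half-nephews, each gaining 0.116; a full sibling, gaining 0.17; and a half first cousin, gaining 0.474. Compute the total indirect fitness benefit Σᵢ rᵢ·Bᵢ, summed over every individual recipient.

0.172625

r to a half-niece or half-nephew = 0.125 (half-aunt/uncle↔niece/nephew: one path of length 3: r = (1/2)^3 = 1/8).
r to a full sibling = 1/2 (full sibs share both parents — two paths of length 2: r = 2·(1/2)^2 = 1/2).
r to a half first cousin = 0.0625 (half first cousins share one grandparent — one path of length 4: r = (1/2)^4 = 1/16).
Summing one r·B term per recipient: 4·0.125·0.116 + 1·0.5·0.17 + 1·0.0625·0.474 = 0.172625.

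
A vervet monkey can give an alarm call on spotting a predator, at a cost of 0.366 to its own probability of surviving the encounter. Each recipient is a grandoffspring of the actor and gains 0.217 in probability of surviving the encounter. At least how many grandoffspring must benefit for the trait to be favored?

7

r to a grandoffspring = 1/4 (two parent–offspring links: r = (1/2)^2 = 1/4).
Hamilton's rule: n·r·B > C  ⇒  n > C/(r·B) = 0.366/(0.25·0.217) = 6.747.
The smallest integer exceeding 6.747 is 7.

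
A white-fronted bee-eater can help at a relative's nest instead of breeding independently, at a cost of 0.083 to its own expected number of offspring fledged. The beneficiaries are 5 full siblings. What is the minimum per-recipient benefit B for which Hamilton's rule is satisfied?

r to a full sibling = 1/2 (full sibs share both parents — two paths of length 2: r = 2·(1/2)^2 = 1/2).
Hamilton's rule with n recipients of equal r: n·r·B > C, so B > C/(n·r) = 0.083/(5·0.5) = 0.0332.

0.0332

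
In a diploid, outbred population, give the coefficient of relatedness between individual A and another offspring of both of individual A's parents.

Each parent–offspring link contributes a factor of 1/2, and independent paths through distinct common ancestors add.
Full sibs share both parents — two paths of length 2: r = 2·(1/2)^2 = 1/2.

0.5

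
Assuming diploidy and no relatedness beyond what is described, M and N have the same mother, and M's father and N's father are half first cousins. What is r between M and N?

Independent pedigree routes through distinct common ancestors add.
M and N are related in two ways: half-sibs through their shared mother (r = 1/4) and half second cousins through their fathers (r = 1/64).
r = 1/4 + 1/64 = 0.265625.

0.265625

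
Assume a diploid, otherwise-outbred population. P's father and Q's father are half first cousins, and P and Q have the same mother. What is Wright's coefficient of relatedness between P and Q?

0.265625

Independent pedigree routes through distinct common ancestors add.
P and Q are related in two ways: half second cousins through their fathers (r = 1/64) and half-sibs through their shared mother (r = 1/4).
r = 1/64 + 1/4 = 17/64 = 0.265625.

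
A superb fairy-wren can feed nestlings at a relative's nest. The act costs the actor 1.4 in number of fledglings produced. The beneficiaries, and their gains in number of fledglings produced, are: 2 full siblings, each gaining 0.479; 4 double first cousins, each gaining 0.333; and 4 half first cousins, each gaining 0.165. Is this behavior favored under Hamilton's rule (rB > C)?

No

Hamilton's rule: the trait is favored when the sum of r·B over every recipient exceeds the actor's cost C.
r to a full sibling = 0.5 (full sibs share both parents — two paths of length 2: r = 2·(1/2)^2 = 1/2).
r to a double first cousin = 1/4 (double first cousins share both grandparent pairs — four paths of length 4: r = 4·(1/2)^4 = 1/4).
r to a half first cousin = 0.0625 (half first cousins share one grandparent — one path of length 4: r = (1/2)^4 = 1/16).
Summing one r·B term per recipient: 2·0.5·0.479 + 4·0.25·0.333 + 4·0.0625·0.165 = 0.85325.
0.85325 < 1.4: the indirect benefit is less than the cost.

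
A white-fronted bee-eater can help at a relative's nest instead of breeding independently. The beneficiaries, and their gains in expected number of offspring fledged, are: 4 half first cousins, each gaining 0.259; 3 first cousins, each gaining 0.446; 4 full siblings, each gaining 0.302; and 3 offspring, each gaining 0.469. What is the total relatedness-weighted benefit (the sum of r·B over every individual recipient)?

1.5395

r to a half first cousin = 0.0625 (half first cousins share one grandparent — one path of length 4: r = (1/2)^4 = 1/16).
r to a first cousin = 1/8 (first cousins share one grandparent pair — two paths of length 4: r = 2·(1/2)^4 = 1/8).
r to a full sibling = 0.5 (full sibs share both parents — two paths of length 2: r = 2·(1/2)^2 = 1/2).
r to an offspring = 1/2 (one parent–offspring link: r = (1/2)^1 = 1/2).
Summing one r·B term per recipient: 4·0.0625·0.259 + 3·0.125·0.446 + 4·0.5·0.302 + 3·0.5·0.469 = 1.5395.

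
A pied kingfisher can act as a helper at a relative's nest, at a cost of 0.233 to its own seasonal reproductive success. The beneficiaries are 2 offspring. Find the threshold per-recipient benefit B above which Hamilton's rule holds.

r to an offspring = 1/2 (one parent–offspring link: r = (1/2)^1 = 1/2).
Hamilton's rule with n recipients of equal r: n·r·B > C, so B > C/(n·r) = 0.233/(2·0.5) = 0.233.

0.233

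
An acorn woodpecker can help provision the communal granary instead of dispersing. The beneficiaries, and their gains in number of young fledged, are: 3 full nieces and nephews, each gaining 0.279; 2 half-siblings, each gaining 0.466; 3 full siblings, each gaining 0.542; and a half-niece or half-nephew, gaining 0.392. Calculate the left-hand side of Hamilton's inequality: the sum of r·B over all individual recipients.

1.30425

r to a full niece or nephew = 0.25 (full aunt/uncle↔niece/nephew: two paths of length 3 through the shared grandparent pair: r = 2·(1/2)^3 = 1/4).
r to a half-sibling = 1/4 (half-sibs share one parent — one path of length 2: r = (1/2)^2 = 1/4).
r to a full sibling = 0.5 (full sibs share both parents — two paths of length 2: r = 2·(1/2)^2 = 1/2).
r to a half-niece or half-nephew = 1/8 (half-aunt/uncle↔niece/nephew: one path of length 3: r = (1/2)^3 = 1/8).
Summing one r·B term per recipient: 3·0.25·0.279 + 2·0.25·0.466 + 3·0.5·0.542 + 1·0.125·0.392 = 1.30425.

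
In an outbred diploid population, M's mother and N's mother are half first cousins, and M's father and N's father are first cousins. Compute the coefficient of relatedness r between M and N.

0.046875

Relatedness sums over independent paths through distinct common ancestors.
M and N are related in two ways: half second cousins through their mothers (r = 1/64) and second cousins through their fathers (r = 1/32).
r = 1/64 + 1/32 = 0.046875.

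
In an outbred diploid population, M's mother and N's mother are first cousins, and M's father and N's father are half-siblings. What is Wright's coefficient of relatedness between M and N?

0.09375

With two independent routes of shared ancestry, r is the sum of the two contributions.
M and N are related in two ways: second cousins through their mothers (r = 1/32) and half first cousins through their fathers (r = 1/16).
r = 1/32 + 1/16 = 0.09375.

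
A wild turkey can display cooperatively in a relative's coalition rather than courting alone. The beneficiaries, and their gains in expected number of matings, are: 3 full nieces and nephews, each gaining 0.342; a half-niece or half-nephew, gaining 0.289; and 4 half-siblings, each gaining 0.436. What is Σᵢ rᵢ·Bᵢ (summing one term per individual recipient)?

r to a full niece or nephew = 1/4 (full aunt/uncle↔niece/nephew: two paths of length 3 through the shared grandparent pair: r = 2·(1/2)^3 = 1/4).
r to a half-niece or half-nephew = 0.125 (half-aunt/uncle↔niece/nephew: one path of length 3: r = (1/2)^3 = 1/8).
r to a half-sibling = 0.25 (half-sibs share one parent — one path of length 2: r = (1/2)^2 = 1/4).
Summing one r·B term per recipient: 3·0.25·0.342 + 1·0.125·0.289 + 4·0.25·0.436 = 0.728625.

0.728625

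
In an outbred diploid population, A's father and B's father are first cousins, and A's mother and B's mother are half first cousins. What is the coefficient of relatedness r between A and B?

Relatedness sums over independent paths through distinct common ancestors.
A and B are related in two ways: second cousins through their fathers (r = 1/32) and half second cousins through their mothers (r = 1/64).
r = 1/32 + 1/64 = 3/64 = 0.046875.

0.046875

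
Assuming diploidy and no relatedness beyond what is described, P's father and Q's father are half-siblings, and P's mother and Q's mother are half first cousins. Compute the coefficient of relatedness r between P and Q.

Independent pedigree routes through distinct common ancestors add.
P and Q are related in two ways: half first cousins through their fathers (r = 1/16) and half second cousins through their mothers (r = 1/64).
r = 1/16 + 1/64 = 0.078125.

0.078125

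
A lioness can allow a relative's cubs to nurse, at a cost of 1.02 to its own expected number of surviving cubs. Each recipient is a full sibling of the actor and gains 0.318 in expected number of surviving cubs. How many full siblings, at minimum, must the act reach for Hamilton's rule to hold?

r to a full sibling = 1/2 (full sibs share both parents — two paths of length 2: r = 2·(1/2)^2 = 1/2).
Hamilton's rule: n·r·B > C  ⇒  n > C/(r·B) = 1.02/(0.5·0.318) = 6.415.
The smallest integer exceeding 6.415 is 7.

7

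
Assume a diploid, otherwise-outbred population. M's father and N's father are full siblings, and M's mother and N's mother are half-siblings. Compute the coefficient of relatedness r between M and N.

Relatedness sums over independent paths through distinct common ancestors.
M and N are related in two ways: first cousins through their fathers (r = 1/8) and half first cousins through their mothers (r = 1/16).
r = 1/8 + 1/16 = 0.1875.

0.1875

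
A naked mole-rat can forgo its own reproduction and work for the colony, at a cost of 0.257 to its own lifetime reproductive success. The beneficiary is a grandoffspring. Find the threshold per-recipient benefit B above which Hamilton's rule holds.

r to a grandoffspring = 1/4 (two parent–offspring links: r = (1/2)^2 = 1/4).
Hamilton's rule with n recipients of equal r: n·r·B > C, so B > C/(n·r) = 0.257/(1·0.25) = 1.028.

1.028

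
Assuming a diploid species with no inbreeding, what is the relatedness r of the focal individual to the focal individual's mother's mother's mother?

0.125

Each parent–offspring link contributes a factor of 1/2, and independent paths through distinct common ancestors add.
Three parent–offspring links: r = (1/2)^3 = 1/8.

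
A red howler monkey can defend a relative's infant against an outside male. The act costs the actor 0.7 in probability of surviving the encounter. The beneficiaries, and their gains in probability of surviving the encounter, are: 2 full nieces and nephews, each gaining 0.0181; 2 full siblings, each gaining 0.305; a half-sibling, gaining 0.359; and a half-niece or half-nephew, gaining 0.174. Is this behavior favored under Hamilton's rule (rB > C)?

No

Hamilton's rule: the trait is favored when the sum of r·B over every recipient exceeds the actor's cost C.
r to a full niece or nephew = 0.25 (full aunt/uncle↔niece/nephew: two paths of length 3 through the shared grandparent pair: r = 2·(1/2)^3 = 1/4).
r to a full sibling = 0.5 (full sibs share both parents — two paths of length 2: r = 2·(1/2)^2 = 1/2).
r to a half-sibling = 1/4 (half-sibs share one parent — one path of length 2: r = (1/2)^2 = 1/4).
r to a half-niece or half-nephew = 0.125 (half-aunt/uncle↔niece/nephew: one path of length 3: r = (1/2)^3 = 1/8).
Summing one r·B term per recipient: 2·0.25·0.0181 + 2·0.5·0.305 + 1·0.25·0.359 + 1·0.125·0.174 = 0.42555.
0.42555 < 0.7: the indirect benefit is less than the cost.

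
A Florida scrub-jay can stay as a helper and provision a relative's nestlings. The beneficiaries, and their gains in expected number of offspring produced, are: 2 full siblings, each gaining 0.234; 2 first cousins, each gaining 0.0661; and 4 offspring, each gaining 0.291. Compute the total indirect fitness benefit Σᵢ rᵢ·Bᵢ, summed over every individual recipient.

0.832525

r to a full sibling = 1/2 (full sibs share both parents — two paths of length 2: r = 2·(1/2)^2 = 1/2).
r to a first cousin = 0.125 (first cousins share one grandparent pair — two paths of length 4: r = 2·(1/2)^4 = 1/8).
r to an offspring = 0.5 (one parent–offspring link: r = (1/2)^1 = 1/2).
Summing one r·B term per recipient: 2·0.5·0.234 + 2·0.125·0.0661 + 4·0.5·0.291 = 0.832525.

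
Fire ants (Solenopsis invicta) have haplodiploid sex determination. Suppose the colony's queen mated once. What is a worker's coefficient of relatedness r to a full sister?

Haplodiploid full sisters inherit their father's entire haploid genome identically (contributing 1/2) and on average half of their mother's contribution (1/2 · 1/2 = 1/4); r = 1/2 + 1/4 = 3/4.

0.75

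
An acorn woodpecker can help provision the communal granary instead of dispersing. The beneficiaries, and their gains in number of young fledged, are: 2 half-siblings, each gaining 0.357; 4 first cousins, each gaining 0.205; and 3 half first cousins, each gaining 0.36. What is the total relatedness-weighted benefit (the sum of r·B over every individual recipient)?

r to a half-sibling = 0.25 (half-sibs share one parent — one path of length 2: r = (1/2)^2 = 1/4).
r to a first cousin = 1/8 (first cousins share one grandparent pair — two paths of length 4: r = 2·(1/2)^4 = 1/8).
r to a half first cousin = 0.0625 (half first cousins share one grandparent — one path of length 4: r = (1/2)^4 = 1/16).
Summing one r·B term per recipient: 2·0.25·0.357 + 4·0.125·0.205 + 3·0.0625·0.36 = 0.3485.

0.3485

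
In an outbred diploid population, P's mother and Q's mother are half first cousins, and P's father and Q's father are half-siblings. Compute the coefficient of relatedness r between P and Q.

0.078125

Relatedness sums over independent paths through distinct common ancestors.
P and Q are related in two ways: half second cousins through their mothers (r = 1/64) and half first cousins through their fathers (r = 1/16).
r = 1/64 + 1/16 = 5/64 = 0.078125.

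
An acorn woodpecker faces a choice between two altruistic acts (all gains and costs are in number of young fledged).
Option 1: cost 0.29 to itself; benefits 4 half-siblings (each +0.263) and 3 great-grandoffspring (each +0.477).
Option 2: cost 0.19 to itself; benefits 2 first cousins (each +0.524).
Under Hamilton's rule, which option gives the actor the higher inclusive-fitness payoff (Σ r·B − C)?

Option 1

Option 1: r to a half-sibling = 0.25.
Option 1: r to a great-grandoffspring = 0.125.
Option 1: Σ r·B − C = (4·0.25·0.263 + 3·0.125·0.477) − 0.29 = 0.151875.
Option 2: r to a first cousin = 0.125.
Option 2: Σ r·B − C = (2·0.125·0.524) − 0.19 = -0.059.
Option 1 has the higher net inclusive-fitness payoff.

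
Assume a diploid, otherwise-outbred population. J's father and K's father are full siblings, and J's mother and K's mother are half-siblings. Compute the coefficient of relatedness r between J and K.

With two independent routes of shared ancestry, r is the sum of the two contributions.
J and K are related in two ways: first cousins through their fathers (r = 1/8) and half first cousins through their mothers (r = 1/16).
r = 1/8 + 1/16 = 3/16 = 0.1875.

0.1875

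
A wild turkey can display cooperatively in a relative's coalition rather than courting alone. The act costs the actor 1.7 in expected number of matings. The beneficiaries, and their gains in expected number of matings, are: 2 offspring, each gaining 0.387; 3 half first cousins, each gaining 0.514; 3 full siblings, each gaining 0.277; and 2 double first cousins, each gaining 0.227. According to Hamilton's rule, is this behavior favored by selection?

No

Hamilton's rule: the trait is favored when the sum of r·B over every recipient exceeds the actor's cost C.
r to an offspring = 0.5 (one parent–offspring link: r = (1/2)^1 = 1/2).
r to a half first cousin = 1/16 (half first cousins share one grandparent — one path of length 4: r = (1/2)^4 = 1/16).
r to a full sibling = 0.5 (full sibs share both parents — two paths of length 2: r = 2·(1/2)^2 = 1/2).
r to a double first cousin = 1/4 (double first cousins share both grandparent pairs — four paths of length 4: r = 4·(1/2)^4 = 1/4).
Summing one r·B term per recipient: 2·0.5·0.387 + 3·0.0625·0.514 + 3·0.5·0.277 + 2·0.25·0.227 = 1.012375.
1.012375 < 1.7: the indirect benefit is less than the cost.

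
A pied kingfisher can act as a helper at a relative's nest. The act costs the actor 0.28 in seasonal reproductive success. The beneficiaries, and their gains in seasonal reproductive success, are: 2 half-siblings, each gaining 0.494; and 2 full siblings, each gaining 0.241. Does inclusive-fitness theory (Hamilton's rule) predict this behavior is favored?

Hamilton's rule: the trait is favored when the sum of r·B over every recipient exceeds the actor's cost C.
r to a half-sibling = 0.25 (half-sibs share one parent — one path of length 2: r = (1/2)^2 = 1/4).
r to a full sibling = 1/2 (full sibs share both parents — two paths of length 2: r = 2·(1/2)^2 = 1/2).
Summing one r·B term per recipient: 2·0.25·0.494 + 2·0.5·0.241 = 0.488.
0.488 > 0.28: the indirect benefit exceeds the cost.

Yes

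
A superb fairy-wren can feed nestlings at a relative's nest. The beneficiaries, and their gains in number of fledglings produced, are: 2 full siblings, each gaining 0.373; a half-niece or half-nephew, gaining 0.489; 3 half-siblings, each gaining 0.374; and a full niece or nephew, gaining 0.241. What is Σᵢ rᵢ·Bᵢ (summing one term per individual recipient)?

r to a full sibling = 0.5 (full sibs share both parents — two paths of length 2: r = 2·(1/2)^2 = 1/2).
r to a half-niece or half-nephew = 1/8 (half-aunt/uncle↔niece/nephew: one path of length 3: r = (1/2)^3 = 1/8).
r to a half-sibling = 0.25 (half-sibs share one parent — one path of length 2: r = (1/2)^2 = 1/4).
r to a full niece or nephew = 1/4 (full aunt/uncle↔niece/nephew: two paths of length 3 through the shared grandparent pair: r = 2·(1/2)^3 = 1/4).
Summing one r·B term per recipient: 2·0.5·0.373 + 1·0.125·0.489 + 3·0.25·0.374 + 1·0.25·0.241 = 0.774875.

0.774875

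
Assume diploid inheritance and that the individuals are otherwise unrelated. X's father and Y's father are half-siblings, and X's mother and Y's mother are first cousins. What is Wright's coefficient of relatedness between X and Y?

Wright's path rule: contributions from independent ancestry routes add.
X and Y are related in two ways: half first cousins through their fathers (r = 1/16) and second cousins through their mothers (r = 1/32).
r = 1/16 + 1/32 = 3/32 = 0.09375.

0.09375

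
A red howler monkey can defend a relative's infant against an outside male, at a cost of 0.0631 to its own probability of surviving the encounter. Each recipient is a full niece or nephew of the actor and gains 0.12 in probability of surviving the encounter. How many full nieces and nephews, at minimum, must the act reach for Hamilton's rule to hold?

r to a full niece or nephew = 0.25 (full aunt/uncle↔niece/nephew: two paths of length 3 through the shared grandparent pair: r = 2·(1/2)^3 = 1/4).
Hamilton's rule: n·r·B > C  ⇒  n > C/(r·B) = 0.0631/(0.25·0.12) = 2.103.
The smallest integer exceeding 2.103 is 3.

3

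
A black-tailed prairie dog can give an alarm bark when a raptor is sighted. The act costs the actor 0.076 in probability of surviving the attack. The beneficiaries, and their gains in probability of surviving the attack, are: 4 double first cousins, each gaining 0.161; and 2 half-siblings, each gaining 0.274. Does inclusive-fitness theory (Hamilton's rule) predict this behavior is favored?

Yes

Hamilton's rule: the trait is favored when the sum of r·B over every recipient exceeds the actor's cost C.
r to a double first cousin = 0.25 (double first cousins share both grandparent pairs — four paths of length 4: r = 4·(1/2)^4 = 1/4).
r to a half-sibling = 1/4 (half-sibs share one parent — one path of length 2: r = (1/2)^2 = 1/4).
Summing one r·B term per recipient: 4·0.25·0.161 + 2·0.25·0.274 = 0.298.
0.298 > 0.076: the indirect benefit exceeds the cost.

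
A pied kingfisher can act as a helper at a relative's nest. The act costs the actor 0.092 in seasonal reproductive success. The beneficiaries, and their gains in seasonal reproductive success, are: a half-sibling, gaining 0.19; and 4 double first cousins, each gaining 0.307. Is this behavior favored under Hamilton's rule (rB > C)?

Hamilton's rule: the trait is favored when the sum of r·B over every recipient exceeds the actor's cost C.
r to a half-sibling = 0.25 (half-sibs share one parent — one path of length 2: r = (1/2)^2 = 1/4).
r to a double first cousin = 1/4 (double first cousins share both grandparent pairs — four paths of length 4: r = 4·(1/2)^4 = 1/4).
Summing one r·B term per recipient: 1·0.25·0.19 + 4·0.25·0.307 = 0.3545.
0.3545 > 0.092: the indirect benefit exceeds the cost.

Yes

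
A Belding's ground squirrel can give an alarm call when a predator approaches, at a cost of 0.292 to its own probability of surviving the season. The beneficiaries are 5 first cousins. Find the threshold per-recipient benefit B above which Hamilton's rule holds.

0.4672

r to a first cousin = 0.125 (first cousins share one grandparent pair — two paths of length 4: r = 2·(1/2)^4 = 1/8).
Hamilton's rule with n recipients of equal r: n·r·B > C, so B > C/(n·r) = 0.292/(5·0.125) = 0.4672.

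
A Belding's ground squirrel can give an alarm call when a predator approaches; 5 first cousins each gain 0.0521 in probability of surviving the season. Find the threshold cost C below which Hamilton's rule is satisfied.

r to a first cousin = 0.125 (first cousins share one grandparent pair — two paths of length 4: r = 2·(1/2)^4 = 1/8).
Hamilton's rule: n·r·B > C, so the trait is favored while C < n·r·B = 5·0.125·0.0521 = 0.0325625.

0.0325625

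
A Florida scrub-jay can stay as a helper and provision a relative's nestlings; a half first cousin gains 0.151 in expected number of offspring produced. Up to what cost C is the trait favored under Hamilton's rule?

r to a half first cousin = 1/16 (half first cousins share one grandparent — one path of length 4: r = (1/2)^4 = 1/16).
Hamilton's rule: n·r·B > C, so the trait is favored while C < n·r·B = 1·0.0625·0.151 = 0.0094375.

0.0094375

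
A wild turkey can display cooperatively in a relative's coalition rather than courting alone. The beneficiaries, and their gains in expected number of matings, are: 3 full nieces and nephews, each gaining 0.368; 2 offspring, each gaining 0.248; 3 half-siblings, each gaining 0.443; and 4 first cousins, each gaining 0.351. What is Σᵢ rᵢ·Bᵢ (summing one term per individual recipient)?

1.03175

r to a full niece or nephew = 1/4 (full aunt/uncle↔niece/nephew: two paths of length 3 through the shared grandparent pair: r = 2·(1/2)^3 = 1/4).
r to an offspring = 0.5 (one parent–offspring link: r = (1/2)^1 = 1/2).
r to a half-sibling = 0.25 (half-sibs share one parent — one path of length 2: r = (1/2)^2 = 1/4).
r to a first cousin = 1/8 (first cousins share one grandparent pair — two paths of length 4: r = 2·(1/2)^4 = 1/8).
Summing one r·B term per recipient: 3·0.25·0.368 + 2·0.5·0.248 + 3·0.25·0.443 + 4·0.125·0.351 = 1.03175.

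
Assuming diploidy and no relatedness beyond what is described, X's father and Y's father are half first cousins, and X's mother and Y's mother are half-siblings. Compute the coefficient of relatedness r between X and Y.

Independent pedigree routes through distinct common ancestors add.
X and Y are related in two ways: half second cousins through their fathers (r = 1/64) and half first cousins through their mothers (r = 1/16).
r = 1/64 + 1/16 = 5/64 = 0.078125.

0.078125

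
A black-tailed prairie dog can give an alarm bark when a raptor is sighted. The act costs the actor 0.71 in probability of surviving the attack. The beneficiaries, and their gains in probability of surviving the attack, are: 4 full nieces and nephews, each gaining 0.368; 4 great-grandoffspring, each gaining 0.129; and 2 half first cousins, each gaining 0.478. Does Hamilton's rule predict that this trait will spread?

Hamilton's rule: the trait is favored when the sum of r·B over every recipient exceeds the actor's cost C.
r to a full niece or nephew = 0.25 (full aunt/uncle↔niece/nephew: two paths of length 3 through the shared grandparent pair: r = 2·(1/2)^3 = 1/4).
r to a great-grandoffspring = 0.125 (three parent–offspring links: r = (1/2)^3 = 1/8).
r to a half first cousin = 1/16 (half first cousins share one grandparent — one path of length 4: r = (1/2)^4 = 1/16).
Summing one r·B term per recipient: 4·0.25·0.368 + 4·0.125·0.129 + 2·0.0625·0.478 = 0.49225.
0.49225 < 0.71: the indirect benefit is less than the cost.

No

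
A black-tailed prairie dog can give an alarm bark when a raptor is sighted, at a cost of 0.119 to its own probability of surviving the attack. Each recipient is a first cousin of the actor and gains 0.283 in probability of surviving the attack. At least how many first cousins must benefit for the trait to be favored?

4

r to a first cousin = 1/8 (first cousins share one grandparent pair — two paths of length 4: r = 2·(1/2)^4 = 1/8).
Hamilton's rule: n·r·B > C  ⇒  n > C/(r·B) = 0.119/(0.125·0.283) = 3.364.
The smallest integer exceeding 3.364 is 4.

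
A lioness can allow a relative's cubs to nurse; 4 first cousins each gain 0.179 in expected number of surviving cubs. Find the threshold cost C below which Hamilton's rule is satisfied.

r to a first cousin = 0.125 (first cousins share one grandparent pair — two paths of length 4: r = 2·(1/2)^4 = 1/8).
Hamilton's rule: n·r·B > C, so the trait is favored while C < n·r·B = 4·0.125·0.179 = 0.0895.

0.0895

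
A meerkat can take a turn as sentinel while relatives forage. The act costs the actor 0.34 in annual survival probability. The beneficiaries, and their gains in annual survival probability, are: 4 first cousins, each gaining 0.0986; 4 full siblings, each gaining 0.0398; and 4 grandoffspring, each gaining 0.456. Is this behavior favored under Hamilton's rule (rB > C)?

Hamilton's rule: the trait is favored when the sum of r·B over every recipient exceeds the actor's cost C.
r to a first cousin = 0.125 (first cousins share one grandparent pair — two paths of length 4: r = 2·(1/2)^4 = 1/8).
r to a full sibling = 0.5 (full sibs share both parents — two paths of length 2: r = 2·(1/2)^2 = 1/2).
r to a grandoffspring = 1/4 (two parent–offspring links: r = (1/2)^2 = 1/4).
Summing one r·B term per recipient: 4·0.125·0.0986 + 4·0.5·0.0398 + 4·0.25·0.456 = 0.5849.
0.5849 > 0.34: the indirect benefit exceeds the cost.

Yes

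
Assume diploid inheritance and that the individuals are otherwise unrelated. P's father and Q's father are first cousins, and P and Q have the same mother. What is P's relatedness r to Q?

0.28125

With two independent routes of shared ancestry, r is the sum of the two contributions.
P and Q are related in two ways: second cousins through their fathers (r = 1/32) and half-sibs through their shared mother (r = 1/4).
r = 1/32 + 1/4 = 0.28125.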